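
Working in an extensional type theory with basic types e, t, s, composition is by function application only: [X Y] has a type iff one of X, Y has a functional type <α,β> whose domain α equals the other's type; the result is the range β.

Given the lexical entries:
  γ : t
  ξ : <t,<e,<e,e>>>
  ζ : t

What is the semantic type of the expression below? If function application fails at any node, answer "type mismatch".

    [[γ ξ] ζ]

type mismatch

[γ ξ]: functor ξ : <t,<e,<e,e>>>, argument γ : t; result <e,<e,e>>.
At [[γ ξ] ζ]: neither <e,<e,e>> nor t can take the other as argument; the node is ill-typed.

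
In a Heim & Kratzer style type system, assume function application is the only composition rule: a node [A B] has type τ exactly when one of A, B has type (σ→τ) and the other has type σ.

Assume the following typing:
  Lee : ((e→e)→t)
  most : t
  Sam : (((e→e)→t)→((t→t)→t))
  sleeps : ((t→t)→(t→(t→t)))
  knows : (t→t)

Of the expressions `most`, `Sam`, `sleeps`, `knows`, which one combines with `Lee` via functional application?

Sam

most : t — neither side's domain matches the other.
Sam — combines: Sam : (((e→e)→t)→((t→t)→t)) takes Lee : ((e→e)→t) as argument, giving ((t→t)→t).
sleeps : ((t→t)→(t→(t→t))) — neither side's domain matches the other.
knows : (t→t) — neither side's domain matches the other.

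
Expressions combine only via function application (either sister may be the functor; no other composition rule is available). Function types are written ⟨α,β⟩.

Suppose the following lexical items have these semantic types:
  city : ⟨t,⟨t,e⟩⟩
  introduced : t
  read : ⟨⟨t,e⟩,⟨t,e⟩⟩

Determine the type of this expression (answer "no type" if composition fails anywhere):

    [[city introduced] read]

⟨t,e⟩

[city introduced] — city of type ⟨t,⟨t,e⟩⟩ combines with introduced of type t: type ⟨t,e⟩.
[[city introduced] read] — read of type ⟨⟨t,e⟩,⟨t,e⟩⟩ combines with [city introduced] of type ⟨t,e⟩: type ⟨t,e⟩.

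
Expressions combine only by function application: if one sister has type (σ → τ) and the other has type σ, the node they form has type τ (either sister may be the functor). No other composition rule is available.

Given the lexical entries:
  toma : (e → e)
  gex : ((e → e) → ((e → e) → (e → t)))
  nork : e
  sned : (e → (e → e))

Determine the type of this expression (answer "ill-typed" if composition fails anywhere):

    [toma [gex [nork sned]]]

[nork sned]: (e → (e → e)) applied to e yields (e → e).
[gex [nork sned]]: ((e → e) → ((e → e) → (e → t))) applied to (e → e) yields ((e → e) → (e → t)).
[toma [gex [nork sned]]]: ((e → e) → (e → t)) applied to (e → e) yields (e → t).

(e → t)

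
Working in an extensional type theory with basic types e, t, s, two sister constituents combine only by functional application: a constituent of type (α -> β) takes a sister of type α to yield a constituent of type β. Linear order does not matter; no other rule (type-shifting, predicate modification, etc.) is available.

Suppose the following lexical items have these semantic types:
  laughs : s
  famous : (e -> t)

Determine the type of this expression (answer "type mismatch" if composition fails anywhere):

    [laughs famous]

[laughs famous]: s with (e -> t) — neither is a function whose domain matches the other; composition fails here.

type mismatch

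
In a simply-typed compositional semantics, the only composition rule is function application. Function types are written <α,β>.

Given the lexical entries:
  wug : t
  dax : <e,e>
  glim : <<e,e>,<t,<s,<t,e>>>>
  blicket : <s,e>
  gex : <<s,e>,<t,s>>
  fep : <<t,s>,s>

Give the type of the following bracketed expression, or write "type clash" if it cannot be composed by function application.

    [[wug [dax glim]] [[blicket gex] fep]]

[dax glim]: glim is <<e,e>,<t,<s,<t,e>>>>, dax is <e,e>; result <t,<s,<t,e>>>.
[wug [dax glim]]: [dax glim] is <t,<s,<t,e>>>, wug is t; result <s,<t,e>>.
[blicket gex]: gex is <<s,e>,<t,s>>, blicket is <s,e>; result <t,s>.
[[blicket gex] fep]: fep is <<t,s>,s>, [blicket gex] is <t,s>; result s.
[[wug [dax glim]] [[blicket gex] fep]]: [wug [dax glim]] is <s,<t,e>>, [[blicket gex] fep] is s; result <t,e>.

<t,e>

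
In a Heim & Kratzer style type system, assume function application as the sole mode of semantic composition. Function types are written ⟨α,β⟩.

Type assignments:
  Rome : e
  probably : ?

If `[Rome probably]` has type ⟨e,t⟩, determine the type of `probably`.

⟨e,⟨e,t⟩⟩

[Rome probably] must have type ⟨e,t⟩. The sister Rome has type e; that is not a function onto ⟨e,t⟩, so probably must be the functor, of type ⟨e,⟨e,t⟩⟩.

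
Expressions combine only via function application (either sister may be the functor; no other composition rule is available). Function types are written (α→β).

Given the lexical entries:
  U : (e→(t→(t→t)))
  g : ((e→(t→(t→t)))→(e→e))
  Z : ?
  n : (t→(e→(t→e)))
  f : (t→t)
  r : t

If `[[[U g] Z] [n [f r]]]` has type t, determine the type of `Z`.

((e→e)→((e→(t→e))→t))

[[[U g] Z] [n [f r]]] must have type t. The sister [n [f r]] has type (e→(t→e)); that is not a function onto t, so [[U g] Z] must be the functor, of type ((e→(t→e))→t).
[[U g] Z] must have type ((e→(t→e))→t). The sister [U g] has type (e→e); that is not a function onto ((e→(t→e))→t), so Z must be the functor, of type ((e→e)→((e→(t→e))→t)).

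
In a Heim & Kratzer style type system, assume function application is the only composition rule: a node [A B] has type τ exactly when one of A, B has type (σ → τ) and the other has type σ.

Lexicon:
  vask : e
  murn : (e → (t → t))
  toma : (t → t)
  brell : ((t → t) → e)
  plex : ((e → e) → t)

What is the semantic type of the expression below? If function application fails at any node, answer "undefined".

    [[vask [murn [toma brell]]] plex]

undefined

[toma brell]: functor brell : ((t → t) → e), argument toma : (t → t); result e.
[murn [toma brell]]: functor murn : (e → (t → t)), argument [toma brell] : e; result (t → t).
At [vask [murn [toma brell]]]: neither e nor (t → t) can take the other as argument; the node is ill-typed.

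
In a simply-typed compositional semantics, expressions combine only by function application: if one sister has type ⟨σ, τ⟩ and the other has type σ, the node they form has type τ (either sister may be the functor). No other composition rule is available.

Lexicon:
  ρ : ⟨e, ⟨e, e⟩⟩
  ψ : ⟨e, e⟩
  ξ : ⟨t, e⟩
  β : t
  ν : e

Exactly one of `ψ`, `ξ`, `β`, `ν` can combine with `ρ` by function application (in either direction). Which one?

ψ : ⟨e, e⟩ — does not combine with ρ.
ξ : ⟨t, e⟩ — does not combine with ρ.
β : t — does not combine with ρ.
ν — combines: ρ : ⟨e, ⟨e, e⟩⟩ takes ν : e as argument, giving ⟨e, e⟩.

ν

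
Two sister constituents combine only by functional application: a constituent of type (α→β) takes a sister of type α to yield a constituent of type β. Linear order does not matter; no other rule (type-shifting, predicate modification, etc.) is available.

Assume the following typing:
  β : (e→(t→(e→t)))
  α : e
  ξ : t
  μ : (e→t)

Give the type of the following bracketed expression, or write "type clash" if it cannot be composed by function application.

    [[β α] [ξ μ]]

type clash

[β α]: (e→(t→(e→t))) applied to e yields (t→(e→t)).
At [ξ μ]: neither t nor (e→t) can take the other as argument; the node is ill-typed.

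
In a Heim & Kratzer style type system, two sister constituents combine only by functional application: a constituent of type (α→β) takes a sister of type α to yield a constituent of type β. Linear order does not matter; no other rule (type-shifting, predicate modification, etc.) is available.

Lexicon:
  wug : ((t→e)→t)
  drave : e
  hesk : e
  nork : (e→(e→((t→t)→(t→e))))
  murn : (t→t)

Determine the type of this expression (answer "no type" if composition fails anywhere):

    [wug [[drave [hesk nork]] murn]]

[hesk nork]: (e→(e→((t→t)→(t→e)))) applied to e yields (e→((t→t)→(t→e))).
[drave [hesk nork]]: (e→((t→t)→(t→e))) applied to e yields ((t→t)→(t→e)).
[[drave [hesk nork]] murn]: ((t→t)→(t→e)) applied to (t→t) yields (t→e).
[wug [[drave [hesk nork]] murn]]: ((t→e)→t) applied to (t→e) yields t.

t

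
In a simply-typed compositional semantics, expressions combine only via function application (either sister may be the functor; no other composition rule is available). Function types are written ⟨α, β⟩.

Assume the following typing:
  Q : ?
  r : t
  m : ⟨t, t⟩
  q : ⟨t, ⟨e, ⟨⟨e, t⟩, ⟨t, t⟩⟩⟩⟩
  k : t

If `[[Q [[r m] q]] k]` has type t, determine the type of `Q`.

⟨⟨e, ⟨⟨e, t⟩, ⟨t, t⟩⟩⟩, ⟨t, t⟩⟩

For [[Q [[r m] q]] k] to have type t with k of type t, [Q [[r m] q]] must be the function: [Q [[r m] q]] : ⟨t, t⟩.
For [Q [[r m] q]] to have type ⟨t, t⟩ with [[r m] q] of type ⟨e, ⟨⟨e, t⟩, ⟨t, t⟩⟩⟩, Q must be the function: Q : ⟨⟨e, ⟨⟨e, t⟩, ⟨t, t⟩⟩⟩, ⟨t, t⟩⟩.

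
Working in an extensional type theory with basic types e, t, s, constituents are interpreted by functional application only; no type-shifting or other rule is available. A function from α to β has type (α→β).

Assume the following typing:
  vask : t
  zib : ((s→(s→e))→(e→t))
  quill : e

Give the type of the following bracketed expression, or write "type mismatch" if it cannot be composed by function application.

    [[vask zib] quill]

type mismatch

[vask zib]: t and ((s→(s→e))→(e→t)) cannot combine by function application — type clash.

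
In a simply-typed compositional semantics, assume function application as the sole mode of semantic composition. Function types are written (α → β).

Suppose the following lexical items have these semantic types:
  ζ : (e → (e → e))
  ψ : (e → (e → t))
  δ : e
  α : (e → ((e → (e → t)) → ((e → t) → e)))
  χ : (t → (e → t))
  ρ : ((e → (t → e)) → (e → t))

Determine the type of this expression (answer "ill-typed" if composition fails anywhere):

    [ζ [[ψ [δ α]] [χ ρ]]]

At [δ α], α : (e → ((e → (e → t)) → ((e → t) → e))) takes δ : e, giving ((e → (e → t)) → ((e → t) → e)).
At [ψ [δ α]], [δ α] : ((e → (e → t)) → ((e → t) → e)) takes ψ : (e → (e → t)), giving ((e → t) → e).
[χ ρ]: (t → (e → t)) and ((e → (t → e)) → (e → t)) cannot combine by function application — type clash.

ill-typed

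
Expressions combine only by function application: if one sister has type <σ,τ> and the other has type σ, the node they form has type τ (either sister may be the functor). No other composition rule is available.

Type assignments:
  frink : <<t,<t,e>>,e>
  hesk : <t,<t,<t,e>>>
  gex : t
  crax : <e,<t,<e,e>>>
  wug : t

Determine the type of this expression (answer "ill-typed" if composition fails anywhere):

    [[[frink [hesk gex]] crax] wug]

[hesk gex] — hesk of type <t,<t,<t,e>>> combines with gex of type t: type <t,<t,e>>.
[frink [hesk gex]] — frink of type <<t,<t,e>>,e> combines with [hesk gex] of type <t,<t,e>>: type e.
[[frink [hesk gex]] crax] — crax of type <e,<t,<e,e>>> combines with [frink [hesk gex]] of type e: type <t,<e,e>>.
[[[frink [hesk gex]] crax] wug] — [[frink [hesk gex]] crax] of type <t,<e,e>> combines with wug of type t: type <e,e>.

<e,e>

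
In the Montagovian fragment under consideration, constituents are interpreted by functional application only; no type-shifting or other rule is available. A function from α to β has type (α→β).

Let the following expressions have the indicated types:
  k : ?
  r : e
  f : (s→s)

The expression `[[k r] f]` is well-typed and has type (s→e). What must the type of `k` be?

(e→((s→s)→(s→e)))

[[k r] f] must have type (s→e). The sister f has type (s→s); that is not a function onto (s→e), so [k r] must be the functor, of type ((s→s)→(s→e)).
[k r] must have type ((s→s)→(s→e)). The sister r has type e; that is not a function onto ((s→s)→(s→e)), so k must be the functor, of type (e→((s→s)→(s→e))).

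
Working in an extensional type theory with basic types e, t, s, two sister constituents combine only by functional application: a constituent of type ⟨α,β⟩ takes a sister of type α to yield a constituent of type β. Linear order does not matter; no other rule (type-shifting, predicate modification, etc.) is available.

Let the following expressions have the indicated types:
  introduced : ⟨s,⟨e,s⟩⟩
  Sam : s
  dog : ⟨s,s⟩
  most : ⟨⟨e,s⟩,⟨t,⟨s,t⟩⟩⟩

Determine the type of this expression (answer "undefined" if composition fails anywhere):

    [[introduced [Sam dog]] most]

[Sam dog] — dog of type ⟨s,s⟩ combines with Sam of type s: type s.
[introduced [Sam dog]] — introduced of type ⟨s,⟨e,s⟩⟩ combines with [Sam dog] of type s: type ⟨e,s⟩.
[[introduced [Sam dog]] most] — most of type ⟨⟨e,s⟩,⟨t,⟨s,t⟩⟩⟩ combines with [introduced [Sam dog]] of type ⟨e,s⟩: type ⟨t,⟨s,t⟩⟩.

⟨t,⟨s,t⟩⟩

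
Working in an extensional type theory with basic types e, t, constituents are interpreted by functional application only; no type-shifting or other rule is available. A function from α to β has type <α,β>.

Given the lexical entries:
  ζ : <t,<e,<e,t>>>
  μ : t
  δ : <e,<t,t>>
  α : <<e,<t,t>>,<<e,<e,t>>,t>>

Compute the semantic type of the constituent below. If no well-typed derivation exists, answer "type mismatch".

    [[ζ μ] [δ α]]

t

[ζ μ]: <t,<e,<e,t>>> applied to t yields <e,<e,t>>.
[δ α]: <<e,<t,t>>,<<e,<e,t>>,t>> applied to <e,<t,t>> yields <<e,<e,t>>,t>.
[[ζ μ] [δ α]]: <<e,<e,t>>,t> applied to <e,<e,t>> yields t.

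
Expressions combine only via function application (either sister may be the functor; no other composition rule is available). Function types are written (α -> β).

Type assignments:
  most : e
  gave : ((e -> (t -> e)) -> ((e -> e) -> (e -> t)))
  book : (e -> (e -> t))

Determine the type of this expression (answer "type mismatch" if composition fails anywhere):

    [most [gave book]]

[gave book]: ((e -> (t -> e)) -> ((e -> e) -> (e -> t))) with (e -> (e -> t)) — neither is a function whose domain matches the other; composition fails here.

type mismatch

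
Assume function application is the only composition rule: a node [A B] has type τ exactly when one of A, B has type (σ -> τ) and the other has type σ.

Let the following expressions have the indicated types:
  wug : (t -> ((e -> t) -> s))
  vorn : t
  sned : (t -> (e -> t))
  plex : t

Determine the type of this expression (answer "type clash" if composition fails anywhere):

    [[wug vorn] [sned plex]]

s

At [wug vorn], wug : (t -> ((e -> t) -> s)) takes vorn : t, giving ((e -> t) -> s).
At [sned plex], sned : (t -> (e -> t)) takes plex : t, giving (e -> t).
At [[wug vorn] [sned plex]], [wug vorn] : ((e -> t) -> s) takes [sned plex] : (e -> t), giving s.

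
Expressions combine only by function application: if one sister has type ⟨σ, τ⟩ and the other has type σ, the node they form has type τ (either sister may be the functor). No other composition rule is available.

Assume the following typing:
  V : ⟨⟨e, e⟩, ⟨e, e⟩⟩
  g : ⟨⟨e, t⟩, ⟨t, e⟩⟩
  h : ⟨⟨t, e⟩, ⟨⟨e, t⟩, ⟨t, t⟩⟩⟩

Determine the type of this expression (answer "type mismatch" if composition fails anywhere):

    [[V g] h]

[V g]: ⟨⟨e, e⟩, ⟨e, e⟩⟩ with ⟨⟨e, t⟩, ⟨t, e⟩⟩ — neither is a function whose domain matches the other; composition fails here.

type mismatch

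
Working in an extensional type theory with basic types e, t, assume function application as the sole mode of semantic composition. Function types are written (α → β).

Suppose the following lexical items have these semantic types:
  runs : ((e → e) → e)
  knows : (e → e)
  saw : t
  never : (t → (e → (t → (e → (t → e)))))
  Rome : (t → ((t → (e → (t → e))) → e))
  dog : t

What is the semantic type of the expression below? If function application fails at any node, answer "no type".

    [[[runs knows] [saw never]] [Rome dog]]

e

[runs knows]: runs is ((e → e) → e), knows is (e → e); result e.
[saw never]: never is (t → (e → (t → (e → (t → e))))), saw is t; result (e → (t → (e → (t → e)))).
[[runs knows] [saw never]]: [saw never] is (e → (t → (e → (t → e)))), [runs knows] is e; result (t → (e → (t → e))).
[Rome dog]: Rome is (t → ((t → (e → (t → e))) → e)), dog is t; result ((t → (e → (t → e))) → e).
[[[runs knows] [saw never]] [Rome dog]]: [Rome dog] is ((t → (e → (t → e))) → e), [[runs knows] [saw never]] is (t → (e → (t → e))); result e.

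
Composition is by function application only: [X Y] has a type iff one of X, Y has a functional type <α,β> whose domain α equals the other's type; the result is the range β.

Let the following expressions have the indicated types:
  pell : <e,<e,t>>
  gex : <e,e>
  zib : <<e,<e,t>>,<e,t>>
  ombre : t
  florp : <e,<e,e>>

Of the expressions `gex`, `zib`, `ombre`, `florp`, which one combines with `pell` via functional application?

gex : <e,e> — pell needs e; gex needs e; neither fits.
zib — combines: zib : <<e,<e,t>>,<e,t>> takes pell : <e,<e,t>> as argument, giving <e,t>.
ombre : t — pell needs e; ombre needs nothing (atomic); neither fits.
florp : <e,<e,e>> — pell needs e; florp needs e; neither fits.

zib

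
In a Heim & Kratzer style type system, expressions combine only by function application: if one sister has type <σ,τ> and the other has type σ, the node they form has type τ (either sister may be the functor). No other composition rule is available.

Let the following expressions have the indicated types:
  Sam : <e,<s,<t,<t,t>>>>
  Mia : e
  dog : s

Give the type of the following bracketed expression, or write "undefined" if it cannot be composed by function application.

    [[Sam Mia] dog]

<t,<t,t>>

At [Sam Mia], Sam : <e,<s,<t,<t,t>>>> takes Mia : e, giving <s,<t,<t,t>>>.
At [[Sam Mia] dog], [Sam Mia] : <s,<t,<t,t>>> takes dog : s, giving <t,<t,t>>.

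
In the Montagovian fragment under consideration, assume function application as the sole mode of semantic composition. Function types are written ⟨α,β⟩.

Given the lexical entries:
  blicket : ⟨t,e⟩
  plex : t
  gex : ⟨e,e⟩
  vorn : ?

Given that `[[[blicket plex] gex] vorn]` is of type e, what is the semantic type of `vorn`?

[[[blicket plex] gex] vorn] must have type e. The sister [[blicket plex] gex] has type e; that is not a function onto e, so vorn must be the functor, of type ⟨e,e⟩.

⟨e,e⟩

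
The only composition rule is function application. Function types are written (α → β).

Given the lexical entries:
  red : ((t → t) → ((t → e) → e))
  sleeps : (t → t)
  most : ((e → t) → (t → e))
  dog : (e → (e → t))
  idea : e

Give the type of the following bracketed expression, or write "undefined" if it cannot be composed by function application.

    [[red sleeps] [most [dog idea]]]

[red sleeps]: red is ((t → t) → ((t → e) → e)), sleeps is (t → t); result ((t → e) → e).
[dog idea]: dog is (e → (e → t)), idea is e; result (e → t).
[most [dog idea]]: most is ((e → t) → (t → e)), [dog idea] is (e → t); result (t → e).
[[red sleeps] [most [dog idea]]]: [red sleeps] is ((t → e) → e), [most [dog idea]] is (t → e); result e.

e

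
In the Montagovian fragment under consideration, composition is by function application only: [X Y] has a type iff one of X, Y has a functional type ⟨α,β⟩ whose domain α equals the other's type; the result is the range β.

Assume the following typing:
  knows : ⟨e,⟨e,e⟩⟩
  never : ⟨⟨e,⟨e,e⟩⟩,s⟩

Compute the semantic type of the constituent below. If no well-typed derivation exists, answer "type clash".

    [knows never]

s

[knows never]: ⟨⟨e,⟨e,e⟩⟩,s⟩ applied to ⟨e,⟨e,e⟩⟩ yields s.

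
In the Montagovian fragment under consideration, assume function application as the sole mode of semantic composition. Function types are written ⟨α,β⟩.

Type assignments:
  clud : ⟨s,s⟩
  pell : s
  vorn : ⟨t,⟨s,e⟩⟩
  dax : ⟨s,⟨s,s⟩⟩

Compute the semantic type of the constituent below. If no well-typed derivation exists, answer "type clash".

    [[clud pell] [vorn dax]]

type clash

[clud pell]: ⟨s,s⟩ applied to s yields s.
[vorn dax]: ⟨t,⟨s,e⟩⟩ with ⟨s,⟨s,s⟩⟩ — neither is a function whose domain matches the other; composition fails here.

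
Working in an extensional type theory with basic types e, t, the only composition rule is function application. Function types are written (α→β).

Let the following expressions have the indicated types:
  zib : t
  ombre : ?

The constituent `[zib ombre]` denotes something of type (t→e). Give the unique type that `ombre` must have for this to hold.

For [zib ombre] to have type (t→e) with zib of type t, ombre must be the function: ombre : (t→(t→e)).

(t→(t→e))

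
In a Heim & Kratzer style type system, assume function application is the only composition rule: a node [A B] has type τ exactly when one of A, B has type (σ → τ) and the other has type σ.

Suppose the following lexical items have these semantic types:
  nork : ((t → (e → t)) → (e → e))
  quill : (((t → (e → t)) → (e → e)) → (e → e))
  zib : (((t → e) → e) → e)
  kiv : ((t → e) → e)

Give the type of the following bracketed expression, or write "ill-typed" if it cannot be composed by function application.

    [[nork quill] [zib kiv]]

[nork quill]: functor quill : (((t → (e → t)) → (e → e)) → (e → e)), argument nork : ((t → (e → t)) → (e → e)); result (e → e).
[zib kiv]: functor zib : (((t → e) → e) → e), argument kiv : ((t → e) → e); result e.
[[nork quill] [zib kiv]]: functor [nork quill] : (e → e), argument [zib kiv] : e; result e.

e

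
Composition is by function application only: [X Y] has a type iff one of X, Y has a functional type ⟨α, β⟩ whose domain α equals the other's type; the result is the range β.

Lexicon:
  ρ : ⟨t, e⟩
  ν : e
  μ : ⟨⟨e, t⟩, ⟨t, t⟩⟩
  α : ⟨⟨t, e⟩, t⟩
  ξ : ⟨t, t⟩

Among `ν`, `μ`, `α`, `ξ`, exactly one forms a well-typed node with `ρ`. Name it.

ν : e — neither side's domain matches the other.
μ : ⟨⟨e, t⟩, ⟨t, t⟩⟩ — neither side's domain matches the other.
α — combines: α : ⟨⟨t, e⟩, t⟩ takes ρ : ⟨t, e⟩ as argument, giving t.
ξ : ⟨t, t⟩ — neither side's domain matches the other.

α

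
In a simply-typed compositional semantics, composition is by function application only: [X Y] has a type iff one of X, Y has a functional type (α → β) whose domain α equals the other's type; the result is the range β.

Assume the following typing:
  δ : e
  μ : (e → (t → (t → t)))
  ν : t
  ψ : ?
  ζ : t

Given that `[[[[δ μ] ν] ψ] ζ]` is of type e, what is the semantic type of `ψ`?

At [[[[δ μ] ν] ψ] ζ] (required: e): ζ is t, which is not a function with range e; hence [[[δ μ] ν] ψ] is the functor — type (t → e).
At [[[δ μ] ν] ψ] (required: (t → e)): [[δ μ] ν] is (t → t), which is not a function with range (t → e); hence ψ is the functor — type ((t → t) → (t → e)).

((t → t) → (t → e))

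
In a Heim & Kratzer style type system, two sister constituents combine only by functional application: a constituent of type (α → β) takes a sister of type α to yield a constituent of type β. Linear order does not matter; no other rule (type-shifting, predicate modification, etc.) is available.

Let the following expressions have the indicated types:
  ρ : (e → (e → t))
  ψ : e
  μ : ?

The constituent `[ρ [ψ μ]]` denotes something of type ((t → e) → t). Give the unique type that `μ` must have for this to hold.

[ρ [ψ μ]] must have type ((t → e) → t). The sister ρ has type (e → (e → t)); that is not a function onto ((t → e) → t), so [ψ μ] must be the functor, of type ((e → (e → t)) → ((t → e) → t)).
[ψ μ] must have type ((e → (e → t)) → ((t → e) → t)). The sister ψ has type e; that is not a function onto ((e → (e → t)) → ((t → e) → t)), so μ must be the functor, of type (e → ((e → (e → t)) → ((t → e) → t))).

(e → ((e → (e → t)) → ((t → e) → t)))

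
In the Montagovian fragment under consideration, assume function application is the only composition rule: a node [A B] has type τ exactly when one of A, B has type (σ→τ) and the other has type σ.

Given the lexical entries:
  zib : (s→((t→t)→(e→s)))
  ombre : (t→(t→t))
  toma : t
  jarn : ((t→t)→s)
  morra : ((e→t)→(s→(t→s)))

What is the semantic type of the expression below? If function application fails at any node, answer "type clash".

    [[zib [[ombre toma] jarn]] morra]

type clash

[ombre toma]: functor ombre : (t→(t→t)), argument toma : t; result (t→t).
[[ombre toma] jarn]: functor jarn : ((t→t)→s), argument [ombre toma] : (t→t); result s.
[zib [[ombre toma] jarn]]: functor zib : (s→((t→t)→(e→s))), argument [[ombre toma] jarn] : s; result ((t→t)→(e→s)).
[[zib [[ombre toma] jarn]] morra]: ((t→t)→(e→s)) with ((e→t)→(s→(t→s))) — neither is a function whose domain matches the other; composition fails here.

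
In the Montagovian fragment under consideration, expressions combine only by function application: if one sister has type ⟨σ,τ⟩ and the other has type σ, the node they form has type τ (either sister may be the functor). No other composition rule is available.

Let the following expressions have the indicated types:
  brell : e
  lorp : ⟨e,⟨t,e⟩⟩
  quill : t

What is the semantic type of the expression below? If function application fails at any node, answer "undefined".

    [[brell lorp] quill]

e

[brell lorp] — lorp of type ⟨e,⟨t,e⟩⟩ combines with brell of type e: type ⟨t,e⟩.
[[brell lorp] quill] — [brell lorp] of type ⟨t,e⟩ combines with quill of type t: type e.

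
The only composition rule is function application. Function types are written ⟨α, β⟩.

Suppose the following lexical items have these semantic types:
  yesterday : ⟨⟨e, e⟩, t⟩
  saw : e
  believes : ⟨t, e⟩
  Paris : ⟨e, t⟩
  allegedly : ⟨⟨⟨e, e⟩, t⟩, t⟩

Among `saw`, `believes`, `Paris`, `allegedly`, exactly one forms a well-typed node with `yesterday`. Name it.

saw : e — neither side's domain matches the other.
believes : ⟨t, e⟩ — neither side's domain matches the other.
Paris : ⟨e, t⟩ — neither side's domain matches the other.
allegedly — combines: allegedly : ⟨⟨⟨e, e⟩, t⟩, t⟩ takes yesterday : ⟨⟨e, e⟩, t⟩ as argument, giving t.

allegedly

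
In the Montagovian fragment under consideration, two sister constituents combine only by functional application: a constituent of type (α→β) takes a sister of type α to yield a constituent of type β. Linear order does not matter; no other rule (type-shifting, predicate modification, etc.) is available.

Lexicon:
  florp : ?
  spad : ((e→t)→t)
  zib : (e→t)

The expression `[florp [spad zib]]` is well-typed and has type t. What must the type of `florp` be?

(t→t)

[florp [spad zib]] must have type t. The sister [spad zib] has type t; that is not a function onto t, so florp must be the functor, of type (t→t).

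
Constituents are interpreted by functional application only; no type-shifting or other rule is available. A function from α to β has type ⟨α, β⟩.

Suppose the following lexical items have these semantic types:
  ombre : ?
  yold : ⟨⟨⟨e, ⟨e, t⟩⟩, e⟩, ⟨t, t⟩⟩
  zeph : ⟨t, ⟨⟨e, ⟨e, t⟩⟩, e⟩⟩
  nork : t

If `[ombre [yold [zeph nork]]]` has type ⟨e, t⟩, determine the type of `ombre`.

⟨⟨t, t⟩, ⟨e, t⟩⟩

[ombre [yold [zeph nork]]] must have type ⟨e, t⟩. The sister [yold [zeph nork]] has type ⟨t, t⟩; that is not a function onto ⟨e, t⟩, so ombre must be the functor, of type ⟨⟨t, t⟩, ⟨e, t⟩⟩.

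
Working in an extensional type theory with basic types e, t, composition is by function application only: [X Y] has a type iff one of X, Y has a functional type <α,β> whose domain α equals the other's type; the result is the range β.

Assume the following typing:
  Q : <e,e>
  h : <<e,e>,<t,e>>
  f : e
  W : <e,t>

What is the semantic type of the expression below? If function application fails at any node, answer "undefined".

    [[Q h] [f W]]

e

[Q h]: functor h : <<e,e>,<t,e>>, argument Q : <e,e>; result <t,e>.
[f W]: functor W : <e,t>, argument f : e; result t.
[[Q h] [f W]]: functor [Q h] : <t,e>, argument [f W] : t; result e.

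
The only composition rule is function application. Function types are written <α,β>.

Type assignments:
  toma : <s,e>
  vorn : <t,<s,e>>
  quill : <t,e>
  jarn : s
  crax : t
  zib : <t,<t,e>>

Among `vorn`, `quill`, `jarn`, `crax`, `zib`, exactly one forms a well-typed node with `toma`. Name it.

jarn

vorn : <t,<s,e>> — neither side's domain matches the other.
quill : <t,e> — neither side's domain matches the other.
jarn — combines: toma : <s,e> takes jarn : s as argument, giving e.
crax : t — neither side's domain matches the other.
zib : <t,<t,e>> — neither side's domain matches the other.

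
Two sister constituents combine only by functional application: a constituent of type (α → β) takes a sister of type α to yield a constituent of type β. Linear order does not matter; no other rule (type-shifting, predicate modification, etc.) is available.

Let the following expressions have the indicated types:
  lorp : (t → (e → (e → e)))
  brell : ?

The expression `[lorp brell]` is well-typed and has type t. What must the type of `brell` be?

((t → (e → (e → e))) → t)

At [lorp brell] (required: t): lorp is (t → (e → (e → e))), which is not a function with range t; hence brell is the functor — type ((t → (e → (e → e))) → t).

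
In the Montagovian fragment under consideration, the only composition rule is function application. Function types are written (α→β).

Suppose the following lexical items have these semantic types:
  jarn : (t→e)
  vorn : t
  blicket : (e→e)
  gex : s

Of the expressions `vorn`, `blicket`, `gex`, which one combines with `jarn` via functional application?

vorn — combines: jarn : (t→e) takes vorn : t as argument, giving e.
blicket : (e→e) — does not combine with jarn.
gex : s — does not combine with jarn.

vorn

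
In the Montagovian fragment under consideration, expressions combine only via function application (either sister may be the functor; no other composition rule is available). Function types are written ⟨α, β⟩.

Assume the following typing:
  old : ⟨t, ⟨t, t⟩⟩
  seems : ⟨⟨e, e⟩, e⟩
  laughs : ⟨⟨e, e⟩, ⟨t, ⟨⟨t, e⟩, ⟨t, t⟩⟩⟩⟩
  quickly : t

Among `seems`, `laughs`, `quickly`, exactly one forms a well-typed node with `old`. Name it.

quickly

seems : ⟨⟨e, e⟩, e⟩ — neither side's domain matches the other.
laughs : ⟨⟨e, e⟩, ⟨t, ⟨⟨t, e⟩, ⟨t, t⟩⟩⟩⟩ — neither side's domain matches the other.
quickly — combines: old : ⟨t, ⟨t, t⟩⟩ takes quickly : t as argument, giving ⟨t, t⟩.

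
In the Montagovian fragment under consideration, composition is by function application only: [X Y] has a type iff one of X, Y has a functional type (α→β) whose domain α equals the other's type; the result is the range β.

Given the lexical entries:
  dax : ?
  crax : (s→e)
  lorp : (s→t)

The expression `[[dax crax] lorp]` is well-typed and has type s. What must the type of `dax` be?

For [[dax crax] lorp] to have type s with lorp of type (s→t), [dax crax] must be the function: [dax crax] : ((s→t)→s).
For [dax crax] to have type ((s→t)→s) with crax of type (s→e), dax must be the function: dax : ((s→e)→((s→t)→s)).

((s→e)→((s→t)→s))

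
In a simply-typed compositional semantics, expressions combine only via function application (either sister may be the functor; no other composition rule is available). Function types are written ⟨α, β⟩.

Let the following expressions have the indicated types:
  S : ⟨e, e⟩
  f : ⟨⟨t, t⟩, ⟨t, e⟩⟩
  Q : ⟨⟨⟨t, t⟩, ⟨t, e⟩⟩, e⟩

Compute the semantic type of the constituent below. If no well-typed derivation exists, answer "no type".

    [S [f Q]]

[f Q] — Q of type ⟨⟨⟨t, t⟩, ⟨t, e⟩⟩, e⟩ combines with f of type ⟨⟨t, t⟩, ⟨t, e⟩⟩: type e.
[S [f Q]] — S of type ⟨e, e⟩ combines with [f Q] of type e: type e.

e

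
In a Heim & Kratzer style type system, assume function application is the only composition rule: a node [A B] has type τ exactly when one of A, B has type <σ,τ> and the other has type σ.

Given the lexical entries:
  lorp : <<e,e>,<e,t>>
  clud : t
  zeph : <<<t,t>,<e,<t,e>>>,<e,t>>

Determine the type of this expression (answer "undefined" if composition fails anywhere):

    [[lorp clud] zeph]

At [lorp clud]: neither <<e,e>,<e,t>> nor t can take the other as argument; the node is ill-typed.

undefined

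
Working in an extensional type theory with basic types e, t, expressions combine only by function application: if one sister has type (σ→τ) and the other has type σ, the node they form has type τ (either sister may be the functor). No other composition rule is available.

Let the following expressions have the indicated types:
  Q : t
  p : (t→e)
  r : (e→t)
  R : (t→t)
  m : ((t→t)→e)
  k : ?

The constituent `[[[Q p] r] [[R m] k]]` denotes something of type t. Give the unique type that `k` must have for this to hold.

(e→(t→t))

For [[[Q p] r] [[R m] k]] to have type t with [[Q p] r] of type t, [[R m] k] must be the function: [[R m] k] : (t→t).
For [[R m] k] to have type (t→t) with [R m] of type e, k must be the function: k : (e→(t→t)).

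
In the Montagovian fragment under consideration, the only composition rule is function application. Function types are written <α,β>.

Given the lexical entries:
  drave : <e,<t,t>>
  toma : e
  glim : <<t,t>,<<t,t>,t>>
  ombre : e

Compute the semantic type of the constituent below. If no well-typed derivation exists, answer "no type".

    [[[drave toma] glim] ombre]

no type

[drave toma]: <e,<t,t>> applied to e yields <t,t>.
[[drave toma] glim]: <<t,t>,<<t,t>,t>> applied to <t,t> yields <<t,t>,t>.
At [[[drave toma] glim] ombre]: neither <<t,t>,t> nor e can take the other as argument; the node is ill-typed.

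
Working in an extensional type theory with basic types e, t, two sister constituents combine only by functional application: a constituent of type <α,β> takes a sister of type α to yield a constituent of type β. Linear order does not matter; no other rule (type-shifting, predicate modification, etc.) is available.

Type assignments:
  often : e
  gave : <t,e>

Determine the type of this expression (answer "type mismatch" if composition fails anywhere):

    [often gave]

At [often gave]: neither e nor <t,e> can take the other as argument; the node is ill-typed.

type mismatch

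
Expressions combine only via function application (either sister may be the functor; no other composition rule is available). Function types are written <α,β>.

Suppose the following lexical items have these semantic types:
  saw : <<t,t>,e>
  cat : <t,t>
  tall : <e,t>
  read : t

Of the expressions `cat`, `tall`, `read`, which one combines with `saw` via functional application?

cat

cat — combines: saw : <<t,t>,e> takes cat : <t,t> as argument, giving e.
tall : <e,t> — saw needs <t,t>; tall needs e; neither fits.
read : t — saw needs <t,t>; read needs nothing (atomic); neither fits.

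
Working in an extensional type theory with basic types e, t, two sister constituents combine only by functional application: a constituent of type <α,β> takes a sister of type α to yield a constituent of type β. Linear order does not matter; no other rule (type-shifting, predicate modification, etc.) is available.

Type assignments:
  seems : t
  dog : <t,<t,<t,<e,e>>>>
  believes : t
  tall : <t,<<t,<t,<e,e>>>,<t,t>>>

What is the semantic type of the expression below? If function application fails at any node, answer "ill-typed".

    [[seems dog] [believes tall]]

[seems dog]: dog is <t,<t,<t,<e,e>>>>, seems is t; result <t,<t,<e,e>>>.
[believes tall]: tall is <t,<<t,<t,<e,e>>>,<t,t>>>, believes is t; result <<t,<t,<e,e>>>,<t,t>>.
[[seems dog] [believes tall]]: [believes tall] is <<t,<t,<e,e>>>,<t,t>>, [seems dog] is <t,<t,<e,e>>>; result <t,t>.

<t,t>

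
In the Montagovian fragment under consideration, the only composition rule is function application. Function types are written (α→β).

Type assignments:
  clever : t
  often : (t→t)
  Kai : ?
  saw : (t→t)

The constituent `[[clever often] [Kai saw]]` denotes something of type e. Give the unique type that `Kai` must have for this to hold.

((t→t)→(t→e))

[[clever often] [Kai saw]] is required to be e. [clever often] : t cannot yield e as functor, so [Kai saw] : (t→e).
[Kai saw] is required to be (t→e). saw : (t→t) cannot yield (t→e) as functor, so Kai : ((t→t)→(t→e)).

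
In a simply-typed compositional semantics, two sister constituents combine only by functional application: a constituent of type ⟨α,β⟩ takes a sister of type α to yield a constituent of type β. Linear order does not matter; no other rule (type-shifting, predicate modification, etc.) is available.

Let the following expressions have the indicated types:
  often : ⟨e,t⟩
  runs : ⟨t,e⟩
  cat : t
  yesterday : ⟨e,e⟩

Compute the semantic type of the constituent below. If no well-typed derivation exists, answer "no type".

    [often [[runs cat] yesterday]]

[runs cat]: ⟨t,e⟩ applied to t yields e.
[[runs cat] yesterday]: ⟨e,e⟩ applied to e yields e.
[often [[runs cat] yesterday]]: ⟨e,t⟩ applied to e yields t.

t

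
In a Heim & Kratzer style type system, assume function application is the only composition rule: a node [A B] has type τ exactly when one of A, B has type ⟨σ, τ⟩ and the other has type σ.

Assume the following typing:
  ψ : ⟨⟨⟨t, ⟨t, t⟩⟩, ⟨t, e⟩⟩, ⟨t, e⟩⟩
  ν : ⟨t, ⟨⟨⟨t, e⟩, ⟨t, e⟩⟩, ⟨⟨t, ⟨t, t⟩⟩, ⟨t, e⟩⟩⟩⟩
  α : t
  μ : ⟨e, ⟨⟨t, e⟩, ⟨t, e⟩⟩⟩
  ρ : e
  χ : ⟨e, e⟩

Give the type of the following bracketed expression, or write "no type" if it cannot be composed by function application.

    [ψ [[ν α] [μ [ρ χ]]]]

⟨t, e⟩

[ν α] — ν of type ⟨t, ⟨⟨⟨t, e⟩, ⟨t, e⟩⟩, ⟨⟨t, ⟨t, t⟩⟩, ⟨t, e⟩⟩⟩⟩ combines with α of type t: type ⟨⟨⟨t, e⟩, ⟨t, e⟩⟩, ⟨⟨t, ⟨t, t⟩⟩, ⟨t, e⟩⟩⟩.
[ρ χ] — χ of type ⟨e, e⟩ combines with ρ of type e: type e.
[μ [ρ χ]] — μ of type ⟨e, ⟨⟨t, e⟩, ⟨t, e⟩⟩⟩ combines with [ρ χ] of type e: type ⟨⟨t, e⟩, ⟨t, e⟩⟩.
[[ν α] [μ [ρ χ]]] — [ν α] of type ⟨⟨⟨t, e⟩, ⟨t, e⟩⟩, ⟨⟨t, ⟨t, t⟩⟩, ⟨t, e⟩⟩⟩ combines with [μ [ρ χ]] of type ⟨⟨t, e⟩, ⟨t, e⟩⟩: type ⟨⟨t, ⟨t, t⟩⟩, ⟨t, e⟩⟩.
[ψ [[ν α] [μ [ρ χ]]]] — ψ of type ⟨⟨⟨t, ⟨t, t⟩⟩, ⟨t, e⟩⟩, ⟨t, e⟩⟩ combines with [[ν α] [μ [ρ χ]]] of type ⟨⟨t, ⟨t, t⟩⟩, ⟨t, e⟩⟩: type ⟨t, e⟩.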